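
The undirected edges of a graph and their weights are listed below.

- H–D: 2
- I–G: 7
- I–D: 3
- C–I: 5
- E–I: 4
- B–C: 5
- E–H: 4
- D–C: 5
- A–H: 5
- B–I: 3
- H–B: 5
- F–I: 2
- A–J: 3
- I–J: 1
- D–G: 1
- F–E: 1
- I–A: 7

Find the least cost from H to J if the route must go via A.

8

Best H to A: H–A costing 5
Shortest A→J: A–J = 3
Total via A: 5 + 3 = 8.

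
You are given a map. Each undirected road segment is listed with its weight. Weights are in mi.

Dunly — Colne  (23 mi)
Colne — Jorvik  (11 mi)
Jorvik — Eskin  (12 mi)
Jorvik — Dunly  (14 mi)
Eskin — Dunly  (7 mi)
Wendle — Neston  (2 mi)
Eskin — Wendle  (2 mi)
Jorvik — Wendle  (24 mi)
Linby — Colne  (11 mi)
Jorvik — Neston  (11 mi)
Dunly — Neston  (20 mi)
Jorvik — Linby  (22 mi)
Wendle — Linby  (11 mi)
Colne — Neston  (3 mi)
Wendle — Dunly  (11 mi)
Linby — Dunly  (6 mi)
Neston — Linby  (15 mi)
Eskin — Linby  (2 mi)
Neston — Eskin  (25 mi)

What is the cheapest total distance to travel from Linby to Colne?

9 mi

Running Dijkstra from Linby:
Linby: 0
Eskin: 2  (via Linby)
Wendle: 4  (via Eskin)
Neston: 6  (via Wendle)
Dunly: 6  (via Linby)
Colne: 9  (via Neston)
Shortest route: Linby–Eskin–Wendle–Neston–Colne = 9 mi.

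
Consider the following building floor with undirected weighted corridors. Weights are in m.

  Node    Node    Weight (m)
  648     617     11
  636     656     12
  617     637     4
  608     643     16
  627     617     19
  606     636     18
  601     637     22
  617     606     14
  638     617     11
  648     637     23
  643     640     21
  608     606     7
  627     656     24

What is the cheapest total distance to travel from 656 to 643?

Running Dijkstra from 656:
656: 0
636: 12  (via 656)
627: 24  (via 656)
606: 30  (via 636)
608: 37  (via 606)
617: 43  (via 627)
637: 47  (via 617)
643: 53  (via 608)
Shortest route: 656 → 636 → 606 → 608 → 643 = 53 m.

53 m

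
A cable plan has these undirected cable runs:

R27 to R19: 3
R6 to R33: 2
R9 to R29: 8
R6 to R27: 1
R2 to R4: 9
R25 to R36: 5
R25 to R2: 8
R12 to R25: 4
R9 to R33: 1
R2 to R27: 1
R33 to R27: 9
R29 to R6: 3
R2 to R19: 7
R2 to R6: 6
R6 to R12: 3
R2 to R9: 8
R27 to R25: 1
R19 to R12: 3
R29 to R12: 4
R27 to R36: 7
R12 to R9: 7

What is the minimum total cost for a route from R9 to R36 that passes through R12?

Shortest R9→R12: R9 → R33 → R6 → R12 = 6
Best R12 to R36: R12 → R25 → R36 costing 9
Total via R12: 6 + 9 = 15.

15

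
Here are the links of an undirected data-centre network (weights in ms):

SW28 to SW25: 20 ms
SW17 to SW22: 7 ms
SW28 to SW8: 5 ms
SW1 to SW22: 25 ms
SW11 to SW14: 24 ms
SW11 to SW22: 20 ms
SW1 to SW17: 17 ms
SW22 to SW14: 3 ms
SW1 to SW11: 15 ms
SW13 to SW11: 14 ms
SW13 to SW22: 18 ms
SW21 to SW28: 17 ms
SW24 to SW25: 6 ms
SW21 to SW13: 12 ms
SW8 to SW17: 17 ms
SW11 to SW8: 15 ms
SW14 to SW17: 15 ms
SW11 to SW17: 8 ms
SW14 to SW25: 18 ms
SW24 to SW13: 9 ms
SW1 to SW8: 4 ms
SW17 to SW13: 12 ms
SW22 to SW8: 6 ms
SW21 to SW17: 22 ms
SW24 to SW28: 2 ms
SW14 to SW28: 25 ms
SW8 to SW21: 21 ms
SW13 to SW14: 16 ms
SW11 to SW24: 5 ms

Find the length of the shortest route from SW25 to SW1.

Running Dijkstra from SW25:
SW25: 0
SW24: 6  (via SW25)
SW28: 8  (via SW24)
SW11: 11  (via SW24)
SW8: 13  (via SW28)
SW13: 15  (via SW24)
SW1: 17  (via SW8)
Shortest route: SW25–SW24–SW28–SW8–SW1 = 17 ms.

17 ms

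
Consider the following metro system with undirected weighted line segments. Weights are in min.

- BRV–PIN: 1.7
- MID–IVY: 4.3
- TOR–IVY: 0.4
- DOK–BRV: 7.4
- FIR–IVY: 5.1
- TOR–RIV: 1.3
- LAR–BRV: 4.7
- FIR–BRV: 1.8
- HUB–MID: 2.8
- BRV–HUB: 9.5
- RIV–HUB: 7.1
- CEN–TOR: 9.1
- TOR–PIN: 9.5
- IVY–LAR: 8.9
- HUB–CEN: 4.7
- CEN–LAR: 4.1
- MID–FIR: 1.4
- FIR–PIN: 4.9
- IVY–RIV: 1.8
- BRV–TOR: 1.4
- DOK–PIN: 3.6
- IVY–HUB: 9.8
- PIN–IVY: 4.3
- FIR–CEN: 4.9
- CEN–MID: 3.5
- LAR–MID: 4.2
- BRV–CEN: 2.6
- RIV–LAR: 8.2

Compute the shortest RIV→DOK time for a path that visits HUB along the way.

Best RIV to HUB: RIV–HUB costing 7.1
Best HUB to DOK: HUB–MID–FIR–BRV–PIN–DOK costing 11.3
Total via HUB: 7.1 + 11.3 = 18.4 min.

18.4 min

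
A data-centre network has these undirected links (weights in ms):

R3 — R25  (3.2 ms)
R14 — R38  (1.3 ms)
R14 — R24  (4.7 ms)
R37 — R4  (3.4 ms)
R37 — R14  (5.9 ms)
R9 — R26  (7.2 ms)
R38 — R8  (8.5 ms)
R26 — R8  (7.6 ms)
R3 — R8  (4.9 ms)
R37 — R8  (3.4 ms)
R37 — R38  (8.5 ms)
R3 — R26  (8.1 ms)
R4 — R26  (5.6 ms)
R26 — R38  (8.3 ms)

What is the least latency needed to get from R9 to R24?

Candidate routes:
R9–R26–R38–R14–R24: 7.2+8.3+1.3+4.7 = 21.5
R9–R26–R8–R37–R14–R24: 7.2+7.6+3.4+5.9+4.7 = 28.8
R9–R26–R4–R37–R14–R24: 7.2+5.6+3.4+5.9+4.7 = 26.8
R9–R26–R8–R38–R14–R24: 7.2+7.6+8.5+1.3+4.7 = 29.3
Cheapest is R9–R26–R38–R14–R24 at 21.5 ms.

21.5 ms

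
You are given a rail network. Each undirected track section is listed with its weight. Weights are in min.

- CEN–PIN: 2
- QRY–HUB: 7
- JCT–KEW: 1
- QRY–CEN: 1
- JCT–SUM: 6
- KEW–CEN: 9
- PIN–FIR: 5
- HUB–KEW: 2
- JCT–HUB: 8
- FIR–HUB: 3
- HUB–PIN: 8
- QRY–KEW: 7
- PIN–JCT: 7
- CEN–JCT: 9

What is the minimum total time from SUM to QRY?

14 min

Shortest distances from SUM:
SUM: 0
JCT: 6  (via SUM)
KEW: 7  (via JCT)
HUB: 9  (via KEW)
FIR: 12  (via HUB)
PIN: 13  (via JCT)
QRY: 14  (via KEW)
Shortest route: SUM → JCT → KEW → QRY = 14 min.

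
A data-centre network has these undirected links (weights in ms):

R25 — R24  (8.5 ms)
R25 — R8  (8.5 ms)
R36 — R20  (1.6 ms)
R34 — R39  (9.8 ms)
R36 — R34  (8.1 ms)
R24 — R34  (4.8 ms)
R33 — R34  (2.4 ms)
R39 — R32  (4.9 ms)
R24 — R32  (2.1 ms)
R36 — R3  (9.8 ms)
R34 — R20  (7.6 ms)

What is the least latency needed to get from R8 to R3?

Running Dijkstra from R8:
R8: 0
R25: 8.5  (via R8)
R24: 17  (via R25)
R32: 19.1  (via R24)
R34: 21.8  (via R24)
R39: 24  (via R32)
R33: 24.2  (via R34)
R20: 29.4  (via R34)
R36: 29.9  (via R34)
R3: 39.7  (via R36)
Shortest route: R8–R25–R24–R34–R36–R3 = 39.7 ms.

39.7 ms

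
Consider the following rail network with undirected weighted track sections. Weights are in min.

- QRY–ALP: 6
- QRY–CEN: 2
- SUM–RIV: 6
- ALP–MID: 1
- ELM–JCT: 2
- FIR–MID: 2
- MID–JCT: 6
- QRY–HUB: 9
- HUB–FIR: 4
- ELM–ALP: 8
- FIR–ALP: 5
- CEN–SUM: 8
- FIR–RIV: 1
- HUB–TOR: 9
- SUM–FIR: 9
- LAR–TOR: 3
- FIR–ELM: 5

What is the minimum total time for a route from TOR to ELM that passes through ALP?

24 min

Best TOR to ALP: TOR → HUB → FIR → MID → ALP costing 16
Shortest ALP→ELM: ALP → ELM = 8
Total via ALP: 16 + 8 = 24 min.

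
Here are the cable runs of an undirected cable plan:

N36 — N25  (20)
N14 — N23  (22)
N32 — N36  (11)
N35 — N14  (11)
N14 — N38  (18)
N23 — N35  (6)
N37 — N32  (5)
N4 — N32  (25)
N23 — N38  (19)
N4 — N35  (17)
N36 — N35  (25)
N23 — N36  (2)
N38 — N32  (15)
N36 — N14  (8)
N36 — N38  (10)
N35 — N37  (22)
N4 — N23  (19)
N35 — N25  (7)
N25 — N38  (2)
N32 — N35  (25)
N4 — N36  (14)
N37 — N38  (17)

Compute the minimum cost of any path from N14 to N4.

22

Candidate routes:
N14–N36–N23–N4: 8+2+19 = 29
N14–N35–N23–N36–N4: 11+6+2+14 = 33
N14–N35–N4: 11+17 = 28
N14–N36–N4: 8+14 = 22
Cheapest is N14–N36–N4 at 22.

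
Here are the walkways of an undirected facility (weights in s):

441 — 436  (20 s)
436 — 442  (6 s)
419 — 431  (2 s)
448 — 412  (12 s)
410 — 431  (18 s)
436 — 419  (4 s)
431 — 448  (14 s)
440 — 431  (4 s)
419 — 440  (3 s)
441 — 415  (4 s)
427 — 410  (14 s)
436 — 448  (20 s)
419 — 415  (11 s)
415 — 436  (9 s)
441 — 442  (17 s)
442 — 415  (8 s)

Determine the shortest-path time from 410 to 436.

Compare a few routes:
410 - 431 - 419 - 436: 18+2+4 = 24
410 - 431 - 440 - 419 - 436: 18+4+3+4 = 29
Cheapest is 410 - 431 - 419 - 436 at 24 s.

24 s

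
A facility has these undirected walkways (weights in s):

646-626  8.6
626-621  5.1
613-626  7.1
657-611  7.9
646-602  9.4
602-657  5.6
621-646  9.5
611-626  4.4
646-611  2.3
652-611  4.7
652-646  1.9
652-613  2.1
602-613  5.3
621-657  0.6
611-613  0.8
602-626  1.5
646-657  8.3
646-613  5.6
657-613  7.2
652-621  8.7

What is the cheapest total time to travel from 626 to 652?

Running Dijkstra from 626:
626: 0
602: 1.5  (via 626)
611: 4.4  (via 626)
621: 5.1  (via 626)
613: 5.2  (via 611)
657: 5.7  (via 621)
646: 6.7  (via 611)
652: 7.3  (via 613)
Shortest route: 626–611–613–652 = 7.3 s.

7.3 s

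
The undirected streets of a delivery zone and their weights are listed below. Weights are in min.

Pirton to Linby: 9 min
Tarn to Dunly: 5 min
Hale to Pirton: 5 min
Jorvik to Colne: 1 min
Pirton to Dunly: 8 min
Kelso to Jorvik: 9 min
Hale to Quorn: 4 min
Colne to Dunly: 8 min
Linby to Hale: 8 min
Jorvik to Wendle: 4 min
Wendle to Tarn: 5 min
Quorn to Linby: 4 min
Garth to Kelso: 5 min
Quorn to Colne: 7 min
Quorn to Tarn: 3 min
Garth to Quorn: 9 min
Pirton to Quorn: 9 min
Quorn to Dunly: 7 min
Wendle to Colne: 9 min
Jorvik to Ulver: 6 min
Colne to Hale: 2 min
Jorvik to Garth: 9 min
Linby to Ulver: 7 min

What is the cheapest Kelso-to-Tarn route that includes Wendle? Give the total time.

Best Kelso to Wendle: Kelso–Jorvik–Wendle costing 13
Shortest Wendle→Tarn: Wendle–Tarn = 5
Total via Wendle: 13 + 5 = 18 min.

18 min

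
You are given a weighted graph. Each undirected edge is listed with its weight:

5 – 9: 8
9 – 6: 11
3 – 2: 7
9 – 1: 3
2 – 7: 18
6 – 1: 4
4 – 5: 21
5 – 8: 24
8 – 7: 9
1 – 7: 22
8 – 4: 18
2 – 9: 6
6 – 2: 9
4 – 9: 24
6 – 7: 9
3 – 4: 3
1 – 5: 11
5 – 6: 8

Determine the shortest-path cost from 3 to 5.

Settle nodes by increasing distance from 3:
3: 0
4: 3  (via 3)
2: 7  (via 3)
9: 13  (via 2)
1: 16  (via 9)
6: 16  (via 2)
5: 21  (via 9)
Shortest route: 3 → 2 → 9 → 5 = 21.

21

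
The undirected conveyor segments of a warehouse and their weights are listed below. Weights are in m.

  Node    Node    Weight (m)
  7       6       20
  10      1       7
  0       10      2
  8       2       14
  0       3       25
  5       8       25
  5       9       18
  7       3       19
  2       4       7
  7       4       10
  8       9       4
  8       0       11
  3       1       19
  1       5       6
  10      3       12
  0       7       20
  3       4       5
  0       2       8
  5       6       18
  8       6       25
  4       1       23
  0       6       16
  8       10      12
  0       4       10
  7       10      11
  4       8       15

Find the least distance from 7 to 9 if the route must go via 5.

Best 7 to 5: 7–10–1–5 costing 24
Shortest 5→9: 5–9 = 18
Total via 5: 24 + 18 = 42 m.

42 m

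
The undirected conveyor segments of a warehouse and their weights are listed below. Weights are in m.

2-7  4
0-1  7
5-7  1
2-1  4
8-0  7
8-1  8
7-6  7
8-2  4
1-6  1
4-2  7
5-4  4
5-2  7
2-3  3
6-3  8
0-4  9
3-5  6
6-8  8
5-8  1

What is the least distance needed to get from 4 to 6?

12 m

Candidate routes:
4 → 5 → 7 → 2 → 1 → 6: 4+1+4+4+1 = 14
4 → 5 → 8 → 6: 4+1+8 = 13
4 → 5 → 7 → 6: 4+1+7 = 12
The minimum is 12 m via 4 → 5 → 7 → 6.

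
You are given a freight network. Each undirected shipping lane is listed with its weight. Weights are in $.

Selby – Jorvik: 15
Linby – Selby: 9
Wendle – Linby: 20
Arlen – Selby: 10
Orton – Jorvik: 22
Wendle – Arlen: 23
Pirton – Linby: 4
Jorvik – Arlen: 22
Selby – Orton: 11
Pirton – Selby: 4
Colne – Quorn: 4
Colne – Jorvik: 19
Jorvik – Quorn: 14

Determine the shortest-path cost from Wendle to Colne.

Shortest distances from Wendle:
Wendle: 0
Linby: 20  (via Wendle)
Arlen: 23  (via Wendle)
Pirton: 24  (via Linby)
Selby: 28  (via Pirton)
Orton: 39  (via Selby)
Jorvik: 43  (via Selby)
Quorn: 57  (via Jorvik)
Colne: 61  (via Quorn)
Shortest route: Wendle → Linby → Pirton → Selby → Jorvik → Quorn → Colne = $61.

$61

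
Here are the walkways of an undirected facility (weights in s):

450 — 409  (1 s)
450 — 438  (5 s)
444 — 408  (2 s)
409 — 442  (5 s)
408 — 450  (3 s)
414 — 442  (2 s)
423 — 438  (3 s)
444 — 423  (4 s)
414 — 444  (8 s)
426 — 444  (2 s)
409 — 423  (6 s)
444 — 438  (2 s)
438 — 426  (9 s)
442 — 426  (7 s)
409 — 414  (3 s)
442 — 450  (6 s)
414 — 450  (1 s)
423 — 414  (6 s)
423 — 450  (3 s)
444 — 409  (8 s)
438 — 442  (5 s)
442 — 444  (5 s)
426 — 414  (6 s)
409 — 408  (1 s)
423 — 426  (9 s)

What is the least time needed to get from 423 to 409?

Candidate routes:
423 → 409: 6 = 6
423 → 450 → 409: 3+1 = 4
Cheapest is 423 → 450 → 409 at 4 s.

4 s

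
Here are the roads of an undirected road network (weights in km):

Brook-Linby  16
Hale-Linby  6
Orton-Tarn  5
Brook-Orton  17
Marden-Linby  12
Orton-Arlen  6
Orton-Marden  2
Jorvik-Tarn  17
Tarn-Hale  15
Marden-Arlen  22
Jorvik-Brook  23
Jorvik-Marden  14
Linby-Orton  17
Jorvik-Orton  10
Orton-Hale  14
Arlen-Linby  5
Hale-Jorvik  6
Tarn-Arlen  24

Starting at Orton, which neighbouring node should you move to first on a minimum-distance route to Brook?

Brook

Enumerating some paths:
Orton - Brook: 17 = 17
Orton - Arlen - Linby - Brook: 6+5+16 = 27
The minimum is 17 km via Orton - Brook.
So from Orton the first move is to Brook.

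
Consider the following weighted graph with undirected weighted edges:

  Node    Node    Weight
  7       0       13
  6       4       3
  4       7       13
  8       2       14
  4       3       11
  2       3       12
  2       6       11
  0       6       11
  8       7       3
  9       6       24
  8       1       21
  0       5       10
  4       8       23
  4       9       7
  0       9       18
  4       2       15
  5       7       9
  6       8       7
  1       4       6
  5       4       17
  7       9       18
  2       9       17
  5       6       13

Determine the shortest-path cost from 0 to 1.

20

Shortest distances from 0:
0: 0
5: 10  (via 0)
6: 11  (via 0)
7: 13  (via 0)
4: 14  (via 6)
8: 16  (via 7)
9: 18  (via 0)
1: 20  (via 4)
Shortest route: 0–6–4–1 = 20.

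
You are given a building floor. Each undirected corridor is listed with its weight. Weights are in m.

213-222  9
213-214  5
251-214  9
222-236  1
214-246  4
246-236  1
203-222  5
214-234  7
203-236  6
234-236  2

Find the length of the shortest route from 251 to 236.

14 m

Candidate routes:
251–214–246–236: 9+4+1 = 14
251–214–234–236: 9+7+2 = 18
251–214–213–222–236: 9+5+9+1 = 24
Cheapest is 251–214–246–236 at 14 m.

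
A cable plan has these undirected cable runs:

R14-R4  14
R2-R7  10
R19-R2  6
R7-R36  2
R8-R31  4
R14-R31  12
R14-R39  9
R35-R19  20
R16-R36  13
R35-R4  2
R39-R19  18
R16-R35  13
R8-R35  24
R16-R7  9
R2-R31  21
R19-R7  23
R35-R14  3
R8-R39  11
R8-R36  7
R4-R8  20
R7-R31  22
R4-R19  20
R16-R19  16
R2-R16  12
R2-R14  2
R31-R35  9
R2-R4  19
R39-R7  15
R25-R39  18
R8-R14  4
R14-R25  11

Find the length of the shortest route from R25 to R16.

Candidate routes:
R25 → R14 → R2 → R16: 11+2+12 = 25
R25 → R14 → R35 → R16: 11+3+13 = 27
Cheapest is R25 → R14 → R2 → R16 at 25.

25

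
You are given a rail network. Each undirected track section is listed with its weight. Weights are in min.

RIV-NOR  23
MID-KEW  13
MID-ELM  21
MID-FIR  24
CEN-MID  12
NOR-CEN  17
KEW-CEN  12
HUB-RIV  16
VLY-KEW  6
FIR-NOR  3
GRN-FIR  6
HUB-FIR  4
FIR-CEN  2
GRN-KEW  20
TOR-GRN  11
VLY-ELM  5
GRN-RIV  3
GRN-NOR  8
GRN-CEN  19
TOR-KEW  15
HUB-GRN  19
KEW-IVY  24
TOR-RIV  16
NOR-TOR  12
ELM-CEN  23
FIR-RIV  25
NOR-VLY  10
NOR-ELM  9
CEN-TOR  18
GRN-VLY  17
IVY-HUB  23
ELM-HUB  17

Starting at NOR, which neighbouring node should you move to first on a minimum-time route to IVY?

Candidate routes:
NOR–FIR–HUB–IVY: 3+4+23 = 30
NOR–FIR–CEN–KEW–IVY: 3+2+12+24 = 41
NOR–VLY–KEW–IVY: 10+6+24 = 40
NOR–GRN–FIR–HUB–IVY: 8+6+4+23 = 41
Cheapest is NOR–FIR–HUB–IVY at 30 min.
So from NOR the first move is to FIR.

FIR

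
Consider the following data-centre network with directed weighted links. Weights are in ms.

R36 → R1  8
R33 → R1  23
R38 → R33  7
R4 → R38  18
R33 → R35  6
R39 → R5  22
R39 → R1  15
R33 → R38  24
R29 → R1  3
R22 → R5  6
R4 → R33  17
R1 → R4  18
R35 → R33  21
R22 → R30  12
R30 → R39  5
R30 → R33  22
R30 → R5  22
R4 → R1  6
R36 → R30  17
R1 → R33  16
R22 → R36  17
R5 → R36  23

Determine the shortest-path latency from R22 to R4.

43 ms

Compare a few routes:
R22–R30–R39–R1–R4: 12+5+15+18 = 50
R22–R36–R1–R4: 17+8+18 = 43
Cheapest is R22–R36–R1–R4 at 43 ms.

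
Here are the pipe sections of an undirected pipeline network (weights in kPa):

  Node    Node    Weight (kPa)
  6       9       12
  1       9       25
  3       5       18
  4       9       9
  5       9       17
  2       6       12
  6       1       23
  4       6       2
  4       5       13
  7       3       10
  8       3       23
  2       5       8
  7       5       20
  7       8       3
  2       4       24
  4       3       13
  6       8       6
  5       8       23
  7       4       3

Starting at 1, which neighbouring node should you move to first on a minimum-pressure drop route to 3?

6

Enumerating some paths:
1 → 6 → 8 → 7 → 3: 23+6+3+10 = 42
1 → 6 → 4 → 3: 23+2+13 = 38
The minimum is 38 kPa via 1 → 6 → 4 → 3.
So from 1 the first move is to 6.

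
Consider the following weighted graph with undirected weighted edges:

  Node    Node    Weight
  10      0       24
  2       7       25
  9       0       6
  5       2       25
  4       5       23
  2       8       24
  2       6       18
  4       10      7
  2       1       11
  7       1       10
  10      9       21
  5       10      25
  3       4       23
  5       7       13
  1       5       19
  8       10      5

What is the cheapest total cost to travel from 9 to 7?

59

Settle nodes by increasing distance from 9:
9: 0
0: 6  (via 9)
10: 21  (via 9)
8: 26  (via 10)
4: 28  (via 10)
5: 46  (via 10)
2: 50  (via 8)
3: 51  (via 4)
7: 59  (via 5)
Shortest route: 9 → 10 → 5 → 7 = 59.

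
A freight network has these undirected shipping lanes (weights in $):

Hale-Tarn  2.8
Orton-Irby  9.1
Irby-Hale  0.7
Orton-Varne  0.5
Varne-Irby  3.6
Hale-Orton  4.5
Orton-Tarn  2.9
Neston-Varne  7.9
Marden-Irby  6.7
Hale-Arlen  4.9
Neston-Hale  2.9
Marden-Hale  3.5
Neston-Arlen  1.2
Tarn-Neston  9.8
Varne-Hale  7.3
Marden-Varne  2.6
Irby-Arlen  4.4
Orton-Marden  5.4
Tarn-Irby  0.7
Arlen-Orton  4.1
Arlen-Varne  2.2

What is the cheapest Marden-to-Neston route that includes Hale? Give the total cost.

$6.4

Best Marden to Hale: Marden → Hale costing 3.5
Shortest Hale→Neston: Hale → Neston = 2.9
Total via Hale: 3.5 + 2.9 = $6.4.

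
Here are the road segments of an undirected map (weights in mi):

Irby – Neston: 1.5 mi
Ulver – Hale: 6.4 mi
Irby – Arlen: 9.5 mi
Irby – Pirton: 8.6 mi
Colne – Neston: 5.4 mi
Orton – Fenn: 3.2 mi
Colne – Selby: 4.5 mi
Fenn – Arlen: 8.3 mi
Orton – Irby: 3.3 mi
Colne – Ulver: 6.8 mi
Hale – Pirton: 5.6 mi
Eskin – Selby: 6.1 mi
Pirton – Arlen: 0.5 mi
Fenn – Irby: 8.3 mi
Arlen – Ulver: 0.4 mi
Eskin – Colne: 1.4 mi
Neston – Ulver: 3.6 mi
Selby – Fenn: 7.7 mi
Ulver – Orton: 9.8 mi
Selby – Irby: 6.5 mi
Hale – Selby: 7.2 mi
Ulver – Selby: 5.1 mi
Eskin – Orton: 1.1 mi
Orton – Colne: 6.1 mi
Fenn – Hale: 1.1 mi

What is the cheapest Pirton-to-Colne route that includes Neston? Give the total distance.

9.9 mi

Best Pirton to Neston: Pirton–Arlen–Ulver–Neston costing 4.5
Best Neston to Colne: Neston–Colne costing 5.4
Total via Neston: 4.5 + 5.4 = 9.9 mi.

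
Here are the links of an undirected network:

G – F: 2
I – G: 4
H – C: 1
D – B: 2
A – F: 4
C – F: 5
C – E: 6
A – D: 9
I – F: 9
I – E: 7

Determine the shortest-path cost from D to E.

24

Candidate routes:
D - A - F - C - E: 9+4+5+6 = 24
D - A - F - I - E: 9+4+9+7 = 29
D - A - F - G - I - E: 9+4+2+4+7 = 26
Cheapest is D - A - F - C - E at 24.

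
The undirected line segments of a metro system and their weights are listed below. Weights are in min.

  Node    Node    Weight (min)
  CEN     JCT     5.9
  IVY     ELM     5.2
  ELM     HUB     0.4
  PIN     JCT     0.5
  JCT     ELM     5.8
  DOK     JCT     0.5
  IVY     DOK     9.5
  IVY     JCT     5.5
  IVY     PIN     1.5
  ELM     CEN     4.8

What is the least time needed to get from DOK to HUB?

6.7 min

Candidate routes:
DOK - JCT - IVY - ELM - HUB: 0.5+5.5+5.2+0.4 = 11.6
DOK - JCT - PIN - IVY - ELM - HUB: 0.5+0.5+1.5+5.2+0.4 = 8.1
DOK - JCT - ELM - HUB: 0.5+5.8+0.4 = 6.7
DOK - JCT - CEN - ELM - HUB: 0.5+5.9+4.8+0.4 = 11.6
The minimum is 6.7 min via DOK - JCT - ELM - HUB.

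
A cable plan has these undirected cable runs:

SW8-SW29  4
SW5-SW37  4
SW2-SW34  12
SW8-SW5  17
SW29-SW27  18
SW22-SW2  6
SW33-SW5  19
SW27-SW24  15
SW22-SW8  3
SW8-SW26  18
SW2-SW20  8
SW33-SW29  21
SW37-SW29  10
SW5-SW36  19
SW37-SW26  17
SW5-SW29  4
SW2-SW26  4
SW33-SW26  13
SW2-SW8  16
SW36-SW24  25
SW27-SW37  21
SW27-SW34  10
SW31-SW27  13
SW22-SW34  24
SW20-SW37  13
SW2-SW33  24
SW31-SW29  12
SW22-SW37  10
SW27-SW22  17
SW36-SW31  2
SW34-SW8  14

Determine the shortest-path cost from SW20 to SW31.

33

Settle nodes by increasing distance from SW20:
SW20: 0
SW2: 8  (via SW20)
SW26: 12  (via SW2)
SW37: 13  (via SW20)
SW22: 14  (via SW2)
SW5: 17  (via SW37)
SW8: 17  (via SW22)
SW34: 20  (via SW2)
SW29: 21  (via SW5)
SW33: 25  (via SW26)
SW27: 30  (via SW34)
SW31: 33  (via SW29)
Shortest route: SW20 → SW37 → SW5 → SW29 → SW31 = 33.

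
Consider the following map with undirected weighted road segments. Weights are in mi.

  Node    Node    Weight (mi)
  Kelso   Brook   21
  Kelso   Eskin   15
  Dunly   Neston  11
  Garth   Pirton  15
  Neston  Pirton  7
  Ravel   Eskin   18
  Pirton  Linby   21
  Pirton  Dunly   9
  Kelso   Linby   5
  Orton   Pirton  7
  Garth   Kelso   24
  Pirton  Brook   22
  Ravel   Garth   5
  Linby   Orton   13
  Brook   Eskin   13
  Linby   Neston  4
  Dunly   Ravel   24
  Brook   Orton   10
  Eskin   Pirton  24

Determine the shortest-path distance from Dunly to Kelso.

Candidate routes:
Dunly–Neston–Linby–Kelso: 11+4+5 = 20
Dunly–Pirton–Orton–Linby–Kelso: 9+7+13+5 = 34
Dunly–Pirton–Neston–Linby–Kelso: 9+7+4+5 = 25
The minimum is 20 mi via Dunly–Neston–Linby–Kelso.

20 mi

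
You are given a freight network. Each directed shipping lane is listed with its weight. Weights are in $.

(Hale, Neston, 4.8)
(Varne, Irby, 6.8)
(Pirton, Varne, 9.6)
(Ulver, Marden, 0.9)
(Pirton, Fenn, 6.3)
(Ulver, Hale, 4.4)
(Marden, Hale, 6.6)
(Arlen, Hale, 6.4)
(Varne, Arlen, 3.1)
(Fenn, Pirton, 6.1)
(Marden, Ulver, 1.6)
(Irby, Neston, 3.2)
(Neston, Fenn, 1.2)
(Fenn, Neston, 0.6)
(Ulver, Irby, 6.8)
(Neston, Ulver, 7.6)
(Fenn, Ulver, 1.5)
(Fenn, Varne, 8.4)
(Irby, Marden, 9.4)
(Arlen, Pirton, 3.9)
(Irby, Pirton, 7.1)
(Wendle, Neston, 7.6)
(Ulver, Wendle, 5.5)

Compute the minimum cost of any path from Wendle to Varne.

$17.2

Shortest distances from Wendle:
Wendle: 0
Neston: 7.6  (via Wendle)
Fenn: 8.8  (via Neston)
Ulver: 10.3  (via Fenn)
Marden: 11.2  (via Ulver)
Hale: 14.7  (via Ulver)
Pirton: 14.9  (via Fenn)
Irby: 17.1  (via Ulver)
Varne: 17.2  (via Fenn)
Shortest route: Wendle–Neston–Fenn–Varne = $17.2.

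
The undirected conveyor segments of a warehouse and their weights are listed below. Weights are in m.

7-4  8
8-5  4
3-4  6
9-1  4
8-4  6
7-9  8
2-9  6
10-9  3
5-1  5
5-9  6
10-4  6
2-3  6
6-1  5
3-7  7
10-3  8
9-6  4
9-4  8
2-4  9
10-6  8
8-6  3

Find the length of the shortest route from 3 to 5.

16 m

Running Dijkstra from 3:
3: 0
2: 6  (via 3)
4: 6  (via 3)
7: 7  (via 3)
10: 8  (via 3)
9: 11  (via 10)
8: 12  (via 4)
1: 15  (via 9)
6: 15  (via 9)
5: 16  (via 8)
Shortest route: 3–4–8–5 = 16 m.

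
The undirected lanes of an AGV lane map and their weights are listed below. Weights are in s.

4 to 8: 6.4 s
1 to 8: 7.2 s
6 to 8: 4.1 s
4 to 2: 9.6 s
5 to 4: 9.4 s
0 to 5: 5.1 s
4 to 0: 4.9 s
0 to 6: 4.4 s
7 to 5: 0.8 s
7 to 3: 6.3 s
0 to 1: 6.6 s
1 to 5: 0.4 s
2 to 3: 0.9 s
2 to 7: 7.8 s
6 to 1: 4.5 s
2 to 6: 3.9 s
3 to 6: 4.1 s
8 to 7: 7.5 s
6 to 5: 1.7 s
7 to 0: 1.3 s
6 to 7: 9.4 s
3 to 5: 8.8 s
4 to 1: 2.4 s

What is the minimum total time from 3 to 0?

Compare a few routes:
3 - 6 - 5 - 7 - 0: 4.1+1.7+0.8+1.3 = 7.9
3 - 7 - 0: 6.3+1.3 = 7.6
The minimum is 7.6 s via 3 - 7 - 0.

7.6 s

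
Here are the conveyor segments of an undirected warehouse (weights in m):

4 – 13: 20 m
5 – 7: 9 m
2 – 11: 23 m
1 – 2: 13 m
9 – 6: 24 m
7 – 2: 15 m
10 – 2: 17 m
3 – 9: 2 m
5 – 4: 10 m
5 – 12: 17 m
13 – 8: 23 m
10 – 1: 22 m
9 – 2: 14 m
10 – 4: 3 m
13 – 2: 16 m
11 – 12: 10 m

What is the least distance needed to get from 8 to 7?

54 m

Compare a few routes:
8 - 13 - 2 - 7: 23+16+15 = 54
8 - 13 - 4 - 5 - 7: 23+20+10+9 = 62
Cheapest is 8 - 13 - 2 - 7 at 54 m.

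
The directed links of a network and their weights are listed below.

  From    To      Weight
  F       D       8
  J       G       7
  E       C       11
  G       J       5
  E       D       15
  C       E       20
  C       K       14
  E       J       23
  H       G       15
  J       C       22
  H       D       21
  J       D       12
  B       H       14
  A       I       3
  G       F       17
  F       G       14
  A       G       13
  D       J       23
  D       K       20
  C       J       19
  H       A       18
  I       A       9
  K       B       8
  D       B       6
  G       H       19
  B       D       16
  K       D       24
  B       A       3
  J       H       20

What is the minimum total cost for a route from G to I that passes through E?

Best G to E: G → J → C → E costing 47
Shortest E→I: E → D → B → A → I = 27
Total via E: 47 + 27 = 74.

74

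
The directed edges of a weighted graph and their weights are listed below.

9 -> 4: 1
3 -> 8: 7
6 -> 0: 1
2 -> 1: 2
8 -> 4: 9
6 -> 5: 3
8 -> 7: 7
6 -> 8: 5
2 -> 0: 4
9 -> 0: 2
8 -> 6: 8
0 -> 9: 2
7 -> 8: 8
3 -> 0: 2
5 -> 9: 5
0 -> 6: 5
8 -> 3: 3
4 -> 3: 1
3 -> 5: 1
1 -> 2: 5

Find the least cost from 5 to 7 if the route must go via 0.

24

Shortest 5→0: 5–9–0 = 7
Shortest 0→7: 0–6–8–7 = 17
Total via 0: 7 + 17 = 24.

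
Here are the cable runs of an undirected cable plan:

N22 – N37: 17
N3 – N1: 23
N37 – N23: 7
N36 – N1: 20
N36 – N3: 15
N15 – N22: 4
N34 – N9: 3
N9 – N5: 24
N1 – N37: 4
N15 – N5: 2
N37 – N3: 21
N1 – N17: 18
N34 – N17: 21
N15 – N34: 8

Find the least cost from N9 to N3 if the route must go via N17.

Best N9 to N17: N9–N34–N17 costing 24
Shortest N17→N3: N17–N1–N3 = 41
Total via N17: 24 + 41 = 65.

65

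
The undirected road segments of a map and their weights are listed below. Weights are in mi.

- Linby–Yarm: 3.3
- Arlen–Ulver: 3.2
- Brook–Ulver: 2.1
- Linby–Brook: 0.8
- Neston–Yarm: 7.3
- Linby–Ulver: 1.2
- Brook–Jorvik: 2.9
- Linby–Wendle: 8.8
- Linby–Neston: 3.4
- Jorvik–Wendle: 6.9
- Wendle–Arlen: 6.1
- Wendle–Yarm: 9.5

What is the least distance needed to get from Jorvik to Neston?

7.1 mi

Enumerating some paths:
Jorvik–Brook–Linby–Yarm–Neston: 2.9+0.8+3.3+7.3 = 14.3
Jorvik–Brook–Ulver–Linby–Neston: 2.9+2.1+1.2+3.4 = 9.6
Jorvik–Brook–Linby–Neston: 2.9+0.8+3.4 = 7.1
Cheapest is Jorvik–Brook–Linby–Neston at 7.1 mi.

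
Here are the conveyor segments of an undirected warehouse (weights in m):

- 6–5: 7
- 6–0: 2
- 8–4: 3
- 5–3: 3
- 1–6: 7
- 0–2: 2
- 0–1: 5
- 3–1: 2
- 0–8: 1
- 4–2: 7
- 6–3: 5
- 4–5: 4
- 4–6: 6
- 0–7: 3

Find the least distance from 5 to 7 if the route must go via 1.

Shortest 5→1: 5 → 3 → 1 = 5
Best 1 to 7: 1 → 0 → 7 costing 8
Total via 1: 5 + 8 = 13 m.

13 m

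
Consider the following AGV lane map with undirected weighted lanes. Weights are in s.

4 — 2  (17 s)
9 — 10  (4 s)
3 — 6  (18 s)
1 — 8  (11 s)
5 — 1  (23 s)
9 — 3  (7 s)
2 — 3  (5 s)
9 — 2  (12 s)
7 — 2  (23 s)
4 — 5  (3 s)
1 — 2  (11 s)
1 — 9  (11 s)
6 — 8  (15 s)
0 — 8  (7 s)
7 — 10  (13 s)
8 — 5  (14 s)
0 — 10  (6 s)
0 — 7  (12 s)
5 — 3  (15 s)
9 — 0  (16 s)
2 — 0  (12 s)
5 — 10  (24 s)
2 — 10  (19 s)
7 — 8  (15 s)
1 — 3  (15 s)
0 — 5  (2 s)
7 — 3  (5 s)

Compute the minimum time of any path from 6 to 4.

27 s

Candidate routes:
6–8–5–4: 15+14+3 = 32
6–3–9–10–0–5–4: 18+7+4+6+2+3 = 40
6–3–5–4: 18+15+3 = 36
6–8–0–5–4: 15+7+2+3 = 27
Cheapest is 6–8–0–5–4 at 27 s.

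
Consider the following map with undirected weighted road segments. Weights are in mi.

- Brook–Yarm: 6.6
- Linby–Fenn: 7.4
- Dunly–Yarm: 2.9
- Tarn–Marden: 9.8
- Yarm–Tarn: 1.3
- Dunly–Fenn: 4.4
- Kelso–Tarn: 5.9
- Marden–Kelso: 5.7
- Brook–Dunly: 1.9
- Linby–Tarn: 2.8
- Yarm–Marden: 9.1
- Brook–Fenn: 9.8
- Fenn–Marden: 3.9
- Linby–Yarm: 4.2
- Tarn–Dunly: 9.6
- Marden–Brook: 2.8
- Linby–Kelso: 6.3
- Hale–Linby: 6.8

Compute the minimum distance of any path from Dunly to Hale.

13.8 mi

Shortest distances from Dunly:
Dunly: 0
Brook: 1.9  (via Dunly)
Yarm: 2.9  (via Dunly)
Tarn: 4.2  (via Yarm)
Fenn: 4.4  (via Dunly)
Marden: 4.7  (via Brook)
Linby: 7  (via Tarn)
Kelso: 10.1  (via Tarn)
Hale: 13.8  (via Linby)
Shortest route: Dunly → Yarm → Tarn → Linby → Hale = 13.8 mi.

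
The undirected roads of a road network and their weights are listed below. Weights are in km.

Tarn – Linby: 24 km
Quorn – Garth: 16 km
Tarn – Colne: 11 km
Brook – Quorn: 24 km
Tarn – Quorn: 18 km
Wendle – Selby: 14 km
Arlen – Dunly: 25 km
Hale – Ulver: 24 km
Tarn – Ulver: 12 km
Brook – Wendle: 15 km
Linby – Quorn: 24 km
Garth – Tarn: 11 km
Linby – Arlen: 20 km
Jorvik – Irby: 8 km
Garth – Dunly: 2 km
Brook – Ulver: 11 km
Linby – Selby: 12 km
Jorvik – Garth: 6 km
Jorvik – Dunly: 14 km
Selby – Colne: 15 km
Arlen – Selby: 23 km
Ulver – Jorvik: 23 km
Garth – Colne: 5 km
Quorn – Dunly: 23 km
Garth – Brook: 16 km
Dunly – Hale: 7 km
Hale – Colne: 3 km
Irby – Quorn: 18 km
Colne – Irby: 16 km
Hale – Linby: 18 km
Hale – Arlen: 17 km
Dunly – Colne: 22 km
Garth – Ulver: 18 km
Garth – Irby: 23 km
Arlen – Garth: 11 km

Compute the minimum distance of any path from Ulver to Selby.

38 km

Candidate routes:
Ulver - Brook - Wendle - Selby: 11+15+14 = 40
Ulver - Hale - Colne - Selby: 24+3+15 = 42
Ulver - Tarn - Colne - Selby: 12+11+15 = 38
Ulver - Tarn - Garth - Colne - Selby: 12+11+5+15 = 43
The minimum is 38 km via Ulver - Tarn - Colne - Selby.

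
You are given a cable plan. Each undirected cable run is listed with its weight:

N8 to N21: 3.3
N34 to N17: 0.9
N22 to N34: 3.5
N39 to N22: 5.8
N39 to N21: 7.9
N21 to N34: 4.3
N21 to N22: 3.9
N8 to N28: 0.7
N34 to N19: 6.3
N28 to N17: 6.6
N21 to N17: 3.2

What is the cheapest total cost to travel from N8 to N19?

Compare a few routes:
N8 - N21 - N34 - N19: 3.3+4.3+6.3 = 13.9
N8 - N21 - N17 - N34 - N19: 3.3+3.2+0.9+6.3 = 13.7
The minimum is 13.7 via N8 - N21 - N17 - N34 - N19.

13.7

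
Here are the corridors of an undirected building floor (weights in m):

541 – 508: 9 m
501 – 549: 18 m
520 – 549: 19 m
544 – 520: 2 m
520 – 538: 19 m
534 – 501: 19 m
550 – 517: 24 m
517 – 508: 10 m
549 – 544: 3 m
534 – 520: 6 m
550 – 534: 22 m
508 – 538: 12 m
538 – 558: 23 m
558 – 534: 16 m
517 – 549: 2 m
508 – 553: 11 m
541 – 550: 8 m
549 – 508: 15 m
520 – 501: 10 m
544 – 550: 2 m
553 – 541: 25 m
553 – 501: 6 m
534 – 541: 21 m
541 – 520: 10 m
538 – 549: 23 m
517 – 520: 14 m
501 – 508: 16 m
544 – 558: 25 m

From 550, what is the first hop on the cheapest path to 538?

544

Compare a few routes:
550 - 544 - 549 - 538: 2+3+23 = 28
550 - 544 - 549 - 517 - 508 - 538: 2+3+2+10+12 = 29
550 - 544 - 520 - 538: 2+2+19 = 23
Cheapest is 550 - 544 - 520 - 538 at 23 m.
So from 550 the first move is to 544.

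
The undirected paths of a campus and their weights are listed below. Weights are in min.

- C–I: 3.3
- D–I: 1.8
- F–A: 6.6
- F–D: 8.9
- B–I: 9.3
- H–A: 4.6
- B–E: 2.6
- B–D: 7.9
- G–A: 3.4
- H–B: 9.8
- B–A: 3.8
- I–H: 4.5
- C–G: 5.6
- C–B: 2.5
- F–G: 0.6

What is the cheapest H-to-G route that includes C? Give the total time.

13.4 min

Shortest H→C: H–I–C = 7.8
Best C to G: C–G costing 5.6
Total via C: 7.8 + 5.6 = 13.4 min.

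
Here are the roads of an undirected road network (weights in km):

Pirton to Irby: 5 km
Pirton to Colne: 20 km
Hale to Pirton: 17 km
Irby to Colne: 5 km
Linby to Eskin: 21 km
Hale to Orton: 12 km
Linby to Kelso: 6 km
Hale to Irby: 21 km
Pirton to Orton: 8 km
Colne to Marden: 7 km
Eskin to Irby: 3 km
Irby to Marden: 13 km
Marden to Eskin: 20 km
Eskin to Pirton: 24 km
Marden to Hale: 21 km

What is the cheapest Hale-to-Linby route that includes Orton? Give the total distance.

49 km

Shortest Hale→Orton: Hale–Orton = 12
Shortest Orton→Linby: Orton–Pirton–Irby–Eskin–Linby = 37
Total via Orton: 12 + 37 = 49 km.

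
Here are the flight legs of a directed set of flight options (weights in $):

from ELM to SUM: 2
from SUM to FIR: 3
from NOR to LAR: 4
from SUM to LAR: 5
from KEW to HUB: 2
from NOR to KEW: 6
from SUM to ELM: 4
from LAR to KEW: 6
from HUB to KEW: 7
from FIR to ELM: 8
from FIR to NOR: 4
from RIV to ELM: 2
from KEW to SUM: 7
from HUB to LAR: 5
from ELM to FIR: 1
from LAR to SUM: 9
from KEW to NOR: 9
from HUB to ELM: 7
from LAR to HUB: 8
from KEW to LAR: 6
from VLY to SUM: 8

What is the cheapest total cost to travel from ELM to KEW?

$11

Running Dijkstra from ELM:
ELM: 0
FIR: 1  (via ELM)
SUM: 2  (via ELM)
NOR: 5  (via FIR)
LAR: 7  (via SUM)
KEW: 11  (via NOR)
Shortest route: ELM–FIR–NOR–KEW = $11.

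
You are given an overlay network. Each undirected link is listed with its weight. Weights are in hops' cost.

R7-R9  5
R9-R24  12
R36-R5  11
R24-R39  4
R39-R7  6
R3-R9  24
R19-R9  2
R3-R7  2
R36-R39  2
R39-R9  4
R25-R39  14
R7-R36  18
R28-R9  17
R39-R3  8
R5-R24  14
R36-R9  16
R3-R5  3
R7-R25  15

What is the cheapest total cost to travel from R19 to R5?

Running Dijkstra from R19:
R19: 0
R9: 2  (via R19)
R39: 6  (via R9)
R7: 7  (via R9)
R36: 8  (via R39)
R3: 9  (via R7)
R24: 10  (via R39)
R5: 12  (via R3)
Shortest route: R19–R9–R7–R3–R5 = 12 hops' cost.

12 hops' cost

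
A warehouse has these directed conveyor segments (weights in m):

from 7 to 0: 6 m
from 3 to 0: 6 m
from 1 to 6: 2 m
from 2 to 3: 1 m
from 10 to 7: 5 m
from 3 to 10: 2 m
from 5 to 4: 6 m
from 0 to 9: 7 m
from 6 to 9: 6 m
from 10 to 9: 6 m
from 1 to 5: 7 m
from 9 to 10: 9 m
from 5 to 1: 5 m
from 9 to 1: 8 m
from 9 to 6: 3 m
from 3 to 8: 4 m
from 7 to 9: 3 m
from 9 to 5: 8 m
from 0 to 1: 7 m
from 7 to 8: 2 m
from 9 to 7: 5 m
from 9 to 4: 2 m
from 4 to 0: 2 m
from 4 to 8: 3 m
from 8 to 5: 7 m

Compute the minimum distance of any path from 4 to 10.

18 m

Candidate routes:
4 → 8 → 5 → 1 → 6 → 9 → 10: 3+7+5+2+6+9 = 32
4 → 0 → 1 → 6 → 9 → 10: 2+7+2+6+9 = 26
4 → 0 → 9 → 10: 2+7+9 = 18
The minimum is 18 m via 4 → 0 → 9 → 10.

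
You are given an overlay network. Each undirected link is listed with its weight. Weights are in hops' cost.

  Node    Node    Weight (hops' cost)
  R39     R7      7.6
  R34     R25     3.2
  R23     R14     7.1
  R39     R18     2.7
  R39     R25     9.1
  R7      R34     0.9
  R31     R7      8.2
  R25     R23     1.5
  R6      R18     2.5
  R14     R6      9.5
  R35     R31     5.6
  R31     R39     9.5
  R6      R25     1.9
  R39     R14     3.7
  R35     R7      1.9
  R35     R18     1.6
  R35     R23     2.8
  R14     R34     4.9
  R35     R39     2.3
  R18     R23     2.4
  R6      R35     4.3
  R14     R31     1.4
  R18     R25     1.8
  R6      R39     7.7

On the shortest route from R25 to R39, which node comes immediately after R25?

Candidate routes:
R25–R18–R35–R39: 1.8+1.6+2.3 = 5.7
R25–R23–R35–R39: 1.5+2.8+2.3 = 6.6
R25–R23–R18–R39: 1.5+2.4+2.7 = 6.6
R25–R18–R39: 1.8+2.7 = 4.5
The minimum is 4.5 hops' cost via R25–R18–R39.
So from R25 the first move is to R18.

R18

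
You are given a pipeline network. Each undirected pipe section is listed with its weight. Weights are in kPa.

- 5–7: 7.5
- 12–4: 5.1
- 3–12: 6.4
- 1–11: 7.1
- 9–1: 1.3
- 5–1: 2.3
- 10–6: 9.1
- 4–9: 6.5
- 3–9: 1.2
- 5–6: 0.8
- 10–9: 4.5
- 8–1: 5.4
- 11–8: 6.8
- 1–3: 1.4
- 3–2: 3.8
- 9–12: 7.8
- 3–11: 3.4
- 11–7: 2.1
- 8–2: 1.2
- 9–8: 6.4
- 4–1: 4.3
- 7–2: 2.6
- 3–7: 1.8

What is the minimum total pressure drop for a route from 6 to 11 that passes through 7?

8.4 kPa

Shortest 6→7: 6 → 5 → 1 → 3 → 7 = 6.3
Best 7 to 11: 7 → 11 costing 2.1
Total via 7: 6.3 + 2.1 = 8.4 kPa.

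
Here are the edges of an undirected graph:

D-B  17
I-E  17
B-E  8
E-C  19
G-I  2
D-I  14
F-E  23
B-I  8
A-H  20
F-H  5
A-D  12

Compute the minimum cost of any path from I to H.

Running Dijkstra from I:
I: 0
G: 2  (via I)
B: 8  (via I)
D: 14  (via I)
E: 16  (via B)
A: 26  (via D)
C: 35  (via E)
F: 39  (via E)
H: 44  (via F)
Shortest route: I → B → E → F → H = 44.

44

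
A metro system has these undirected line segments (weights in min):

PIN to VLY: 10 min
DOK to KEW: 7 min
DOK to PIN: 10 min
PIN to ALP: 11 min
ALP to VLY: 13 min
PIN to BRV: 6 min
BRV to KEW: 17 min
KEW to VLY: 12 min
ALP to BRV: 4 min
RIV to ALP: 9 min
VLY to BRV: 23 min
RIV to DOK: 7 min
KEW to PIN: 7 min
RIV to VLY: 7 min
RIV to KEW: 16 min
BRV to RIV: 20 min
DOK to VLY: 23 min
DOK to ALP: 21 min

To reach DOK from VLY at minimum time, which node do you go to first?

RIV

Enumerating some paths:
VLY → PIN → DOK: 10+10 = 20
VLY → RIV → DOK: 7+7 = 14
VLY → DOK: 23 = 23
VLY → KEW → DOK: 12+7 = 19
The minimum is 14 min via VLY → RIV → DOK.
So from VLY the first move is to RIV.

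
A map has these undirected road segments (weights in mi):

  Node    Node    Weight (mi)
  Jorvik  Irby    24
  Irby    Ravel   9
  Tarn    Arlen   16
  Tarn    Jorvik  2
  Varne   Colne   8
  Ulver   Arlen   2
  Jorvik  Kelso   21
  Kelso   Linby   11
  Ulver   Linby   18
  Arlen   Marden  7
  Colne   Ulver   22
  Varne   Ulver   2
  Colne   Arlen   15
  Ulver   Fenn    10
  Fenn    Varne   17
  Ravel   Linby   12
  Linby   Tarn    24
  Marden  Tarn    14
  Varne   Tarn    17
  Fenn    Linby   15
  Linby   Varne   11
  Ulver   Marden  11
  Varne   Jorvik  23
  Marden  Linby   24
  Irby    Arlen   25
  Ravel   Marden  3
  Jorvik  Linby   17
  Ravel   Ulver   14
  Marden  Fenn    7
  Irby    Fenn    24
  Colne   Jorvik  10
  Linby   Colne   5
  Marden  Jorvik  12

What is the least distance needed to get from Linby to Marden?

Candidate routes:
Linby - Fenn - Marden: 15+7 = 22
Linby - Varne - Ulver - Arlen - Marden: 11+2+2+7 = 22
Linby - Ravel - Marden: 12+3 = 15
The minimum is 15 mi via Linby - Ravel - Marden.

15 mi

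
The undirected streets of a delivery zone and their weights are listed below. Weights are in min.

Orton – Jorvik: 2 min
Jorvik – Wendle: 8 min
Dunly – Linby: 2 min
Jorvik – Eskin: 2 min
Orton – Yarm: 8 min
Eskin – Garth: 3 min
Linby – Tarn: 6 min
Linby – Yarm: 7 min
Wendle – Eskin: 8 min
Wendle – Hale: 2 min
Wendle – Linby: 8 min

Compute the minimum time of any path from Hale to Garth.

13 min

Candidate routes:
Hale - Wendle - Jorvik - Eskin - Garth: 2+8+2+3 = 15
Hale - Wendle - Eskin - Garth: 2+8+3 = 13
The minimum is 13 min via Hale - Wendle - Eskin - Garth.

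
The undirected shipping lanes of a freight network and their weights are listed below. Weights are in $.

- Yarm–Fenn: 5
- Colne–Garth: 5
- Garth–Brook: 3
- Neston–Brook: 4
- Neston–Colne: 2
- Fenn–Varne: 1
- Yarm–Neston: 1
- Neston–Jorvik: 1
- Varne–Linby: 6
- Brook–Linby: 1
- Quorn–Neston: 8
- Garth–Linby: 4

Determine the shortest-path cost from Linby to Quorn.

Shortest distances from Linby:
Linby: 0
Brook: 1  (via Linby)
Garth: 4  (via Linby)
Neston: 5  (via Brook)
Yarm: 6  (via Neston)
Varne: 6  (via Linby)
Jorvik: 6  (via Neston)
Colne: 7  (via Neston)
Fenn: 7  (via Varne)
Quorn: 13  (via Neston)
Shortest route: Linby–Brook–Neston–Quorn = $13.

$13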